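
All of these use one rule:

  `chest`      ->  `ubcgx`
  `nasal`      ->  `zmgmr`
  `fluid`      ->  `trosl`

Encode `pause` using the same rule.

hmogc

Treating letters as 0–25, the rule is x ↦ 17x + 12 (mod 26).
For pause: p(15)→17·15+12≡7=h; a(0)→17·0+12≡12=m; u(20)→17·20+12≡14=o; s(18)→17·18+12≡6=g; e(4)→17·4+12≡2=c (all mod 26).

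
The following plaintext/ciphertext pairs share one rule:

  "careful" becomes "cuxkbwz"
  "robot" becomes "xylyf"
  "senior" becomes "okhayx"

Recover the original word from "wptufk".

c(2)→c(2) and a(0)→u(20) fit y≡17x+20 (mod 26); the inverse of 17 mod 26 is 23. Each letter's alphabet position (a=0..z=25) is mapped through 17·x+20 mod 26 — an affine cipher.
Reversing it on wptufk: w(22)→23·(22−20)≡20=u; p(15)→23·(15−20)≡15=p; t(19)→23·(19−20)≡3=d; u(20)→23·(20−20)≡0=a; f(5)→23·(5−20)≡19=t; k(10)→23·(10−20)≡4=e (all mod 26).

update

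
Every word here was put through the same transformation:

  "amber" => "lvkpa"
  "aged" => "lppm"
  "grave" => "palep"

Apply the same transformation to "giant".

The shift depends on letter class: consonant m→v is +9, but vowel a→l is +11. Vowels shift forward by 11 and consonants shift forward by 9.
Applying it to giant: g(cons)+9=p, i(vowel)+11=t, a(vowel)+11=l, n(cons)+9=w, t(cons)+9=c.

ptlwc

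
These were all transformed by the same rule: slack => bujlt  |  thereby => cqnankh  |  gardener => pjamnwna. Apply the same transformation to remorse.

anvxabn

Compare letters: s→b is +9, l→u is +9, a→j is +9 — a constant shift. This is a Caesar cipher with shift 9.
On remorse: r+9=a, e+9=n, m+9=v, o+9=x, r+9=a, s+9=b, e+9=n.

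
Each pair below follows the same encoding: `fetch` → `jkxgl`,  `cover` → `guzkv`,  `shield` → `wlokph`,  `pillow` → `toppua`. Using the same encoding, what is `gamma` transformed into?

The shift depends on letter class: consonant f→j is +4, but vowel e→k is +6. The rule splits by letter class: vowels +6, consonants +4.
Applying it to gamma: g(cons)+4=k, a(vowel)+6=g, m(cons)+4=q, m(cons)+4=q, a(vowel)+6=g.

kgqqg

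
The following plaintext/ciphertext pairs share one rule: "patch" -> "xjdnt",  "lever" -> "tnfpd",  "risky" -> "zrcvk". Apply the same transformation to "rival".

zrflx

In patch: p→x is +8, a→j is +9, t→d is +10, c→n is +11 — the shift increases by 1 each position. Each letter shifts forward by (position + 8), i.e. 8, 9, 10, … — the shift grows by one for each successive letter.
For rival: r+8=z, i+9=r, v+10=f, a+11=l, l+12=x.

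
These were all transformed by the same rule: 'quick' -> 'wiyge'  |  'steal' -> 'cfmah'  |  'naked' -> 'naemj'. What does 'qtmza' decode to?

opera

q(16)→w(22) and u(20)→i(8) fit y≡3x+0 (mod 26); the inverse of 3 mod 26 is 9. This is an affine cipher: with a=0,…,z=25, each position x becomes (3x+0) mod 26.
Reversing it on qtmza: q(16)→9·(16−0)≡14=o; t(19)→9·(19−0)≡15=p; m(12)→9·(12−0)≡4=e; z(25)→9·(25−0)≡17=r; a(0)→9·(0−0)≡0=a (all mod 26).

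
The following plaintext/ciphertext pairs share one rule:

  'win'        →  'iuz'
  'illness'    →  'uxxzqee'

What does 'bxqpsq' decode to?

pledge

Compare letters: w→i is +12, i→u is +12, n→z is +12 — a constant shift. Every letter moves 12 places later in the alphabet, wrapping around z→a.
Decoding bxqpsq: b−12=p, x−12=l, q−12=e, p−12=d, s−12=g, q−12=e.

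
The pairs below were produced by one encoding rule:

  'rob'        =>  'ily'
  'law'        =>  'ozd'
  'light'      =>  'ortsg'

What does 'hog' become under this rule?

Each pair mirrors across the alphabet (r↔i, o↔l, b↔y): positions sum to 25. Letters are reflected about the middle of the alphabet (position → 25−position): Atbash.
On hog: h↔s, o↔l, g↔t.

slt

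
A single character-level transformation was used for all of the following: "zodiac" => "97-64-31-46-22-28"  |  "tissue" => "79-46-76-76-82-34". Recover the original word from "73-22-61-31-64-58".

The formula is n = 3×(alphabet index, a=1) + 19.
Decoding 73-22-61-31-64-58: 73→(73−19)÷3=18=r, 22→(22−19)÷3=1=a, 61→(61−19)÷3=14=n, 31→(31−19)÷3=4=d, 64→(64−19)÷3=15=o, 58→(58−19)÷3=13=m.

random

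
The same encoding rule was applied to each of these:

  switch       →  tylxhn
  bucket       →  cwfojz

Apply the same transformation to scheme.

tekirk

In switch: s→t is +1, w→y is +2, i→l is +3, t→x is +4 — the shift increases by 1 each position. The shift increases by 1 at each position, starting from +1: 1, 2, 3, ….
Applying it to scheme: s+1=t, c+2=e, h+3=k, e+4=i, m+5=r, e+6=k.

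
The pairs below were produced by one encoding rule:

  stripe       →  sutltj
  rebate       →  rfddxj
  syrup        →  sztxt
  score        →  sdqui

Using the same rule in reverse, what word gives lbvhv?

The shift increases by 1 at each position, starting from +0: 0, 1, 2, ….
Reversing it on lbvhv: l−0=l, b−1=a, v−2=t, h−3=e, v−4=r.

later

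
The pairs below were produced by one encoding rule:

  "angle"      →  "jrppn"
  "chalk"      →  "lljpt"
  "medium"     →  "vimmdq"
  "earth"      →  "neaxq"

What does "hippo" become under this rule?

qmytx

Shifts by position in angle: pos 0: a→j (+9), pos 1: n→r (+4), pos 2: g→p (+9), pos 3: l→p (+4) — repeating every 2. It's a Vigenère-style cipher with numeric key [9,4]: position i shifts by key[i mod 2].
For hippo: h+9=q, i+4=m, p+9=y, p+4=t, o+9=x.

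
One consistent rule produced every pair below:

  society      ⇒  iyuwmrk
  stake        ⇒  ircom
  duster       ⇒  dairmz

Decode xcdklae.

ladybug

s(18)→i(8) and o(14)→y(24) fit y≡9x+2 (mod 26); the inverse of 9 mod 26 is 3. Treating letters as 0–25, the rule is x ↦ 9x + 2 (mod 26).
Decoding xcdklae: x(23)→3·(23−2)≡11=l; c(2)→3·(2−2)≡0=a; d(3)→3·(3−2)≡3=d; k(10)→3·(10−2)≡24=y; l(11)→3·(11−2)≡1=b; a(0)→3·(0−2)≡20=u; e(4)→3·(4−2)≡6=g (all mod 26).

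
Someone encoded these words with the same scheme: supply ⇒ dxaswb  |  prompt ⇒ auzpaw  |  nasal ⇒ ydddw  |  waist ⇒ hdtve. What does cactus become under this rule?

It's a Vigenère-style cipher with numeric key [11,3]: position i shifts by key[i mod 2].
On cactus: c+11=n, a+3=d, c+11=n, t+3=w, u+11=f, s+3=v.

ndnwfv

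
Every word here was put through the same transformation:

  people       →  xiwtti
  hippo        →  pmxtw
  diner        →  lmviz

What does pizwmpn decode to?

Shifts by position in people: pos 0: p→x (+8), pos 1: e→i (+4), pos 2: o→w (+8), pos 3: p→t (+4) — repeating every 2. A repeating key of period 2 is used — shifts +8, +4 over and over.
Undoing it on pizwmpn: p−8=h, i−4=e, z−8=r, w−4=s, m−8=e, p−4=l, n−8=f.

herself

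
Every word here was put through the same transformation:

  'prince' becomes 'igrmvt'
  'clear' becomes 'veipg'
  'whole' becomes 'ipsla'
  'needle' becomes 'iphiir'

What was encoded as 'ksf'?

The output letters match the input read backwards, each shifted +4: prince reversed is ecnirp. Two steps: reverse the string, then apply a Caesar shift of +4.
Reversing it on ksf: shift back: k−4=g, s−4=o, f−4=b → gob; then reverse → bog.

bog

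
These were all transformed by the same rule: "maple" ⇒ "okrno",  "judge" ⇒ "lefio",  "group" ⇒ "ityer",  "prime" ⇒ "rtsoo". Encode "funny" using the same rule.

The shift depends on letter class: consonant m→o is +2, but vowel a→k is +10. Vowels shift forward by 10 and consonants shift forward by 2.
Applying it to funny: f(cons)+2=h, u(vowel)+10=e, n(cons)+2=p, n(cons)+2=p, y(cons)+2=a.

heppa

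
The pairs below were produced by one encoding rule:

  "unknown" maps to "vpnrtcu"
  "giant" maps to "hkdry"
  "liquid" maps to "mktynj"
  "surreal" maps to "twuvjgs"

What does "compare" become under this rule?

dqptfxl

In unknown: u→v is +1, n→p is +2, k→n is +3, n→r is +4 — the shift increases by 1 each position. Letter i (0-indexed) is shifted by i+1, so successive shifts are 1, 2, 3, ….
On compare: c+1=d, o+2=q, m+3=p, p+4=t, a+5=f, r+6=x, e+7=l.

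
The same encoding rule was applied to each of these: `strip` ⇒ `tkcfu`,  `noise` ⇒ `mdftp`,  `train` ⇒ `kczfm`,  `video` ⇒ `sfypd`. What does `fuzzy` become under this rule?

gbiir

s(18)→t(19) and t(19)→k(10) fit y≡17x+25 (mod 26); the inverse of 17 mod 26 is 23. This is an affine cipher: with a=0,…,z=25, each position x becomes (17x+25) mod 26.
For fuzzy: f(5)→17·5+25≡6=g; u(20)→17·20+25≡1=b; z(25)→17·25+25≡8=i; z(25)→17·25+25≡8=i; y(24)→17·24+25≡17=r (all mod 26).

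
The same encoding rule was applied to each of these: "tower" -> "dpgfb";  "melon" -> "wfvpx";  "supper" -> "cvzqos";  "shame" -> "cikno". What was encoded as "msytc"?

cross

Shifts by position in tower: pos 0: t→d (+10), pos 1: o→p (+1), pos 2: w→g (+10), pos 3: e→f (+1) — repeating every 2. A repeating key of period 2 is used — shifts +10, +1 over and over.
Reversing it on msytc: m−10=c, s−1=r, y−10=o, t−1=s, c−10=s.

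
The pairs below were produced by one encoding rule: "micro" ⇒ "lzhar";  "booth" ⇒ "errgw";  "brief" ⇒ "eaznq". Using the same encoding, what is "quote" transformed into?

m(12)→l(11) and i(8)→z(25) fit y≡3x+1 (mod 26); the inverse of 3 mod 26 is 9. Each letter's alphabet position (a=0..z=25) is mapped through 3·x+1 mod 26 — an affine cipher.
Applying it to quote: q(16)→3·16+1≡23=x; u(20)→3·20+1≡9=j; o(14)→3·14+1≡17=r; t(19)→3·19+1≡6=g; e(4)→3·4+1≡13=n (all mod 26).

xjrgn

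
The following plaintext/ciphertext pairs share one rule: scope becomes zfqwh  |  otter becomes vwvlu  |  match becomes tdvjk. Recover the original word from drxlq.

Shifts by position in scope: pos 0: s→z (+7), pos 1: c→f (+3), pos 2: o→q (+2), pos 3: p→w (+7), pos 4: e→h (+3) — repeating every 3. It's a Vigenère-style cipher with numeric key [7,3,2]: position i shifts by key[i mod 3].
Reversing it on drxlq: d−7=w, r−3=o, x−2=v, l−7=e, q−3=n.

woven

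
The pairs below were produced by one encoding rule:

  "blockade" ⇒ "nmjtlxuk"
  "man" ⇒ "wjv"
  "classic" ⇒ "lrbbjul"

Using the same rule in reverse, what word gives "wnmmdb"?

sudden

The output letters match the input read backwards, each shifted +9: blockade reversed is edakcolb. The word is reversed, then every letter is shifted forward by 9.
Decoding wnmmdb: shift back: w−9=n, n−9=e, m−9=d, m−9=d, d−9=u, b−9=s → neddus; then reverse → sudden.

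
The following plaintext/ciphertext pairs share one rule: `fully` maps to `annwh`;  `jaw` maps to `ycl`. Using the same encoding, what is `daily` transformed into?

ankcf

The output letters match the input read backwards, each shifted +2: fully reversed is ylluf. Two steps: reverse the string, then apply a Caesar shift of +2.
Applying it to daily: reverse → yliad; then shift: y+2=a, l+2=n, i+2=k, a+2=c, d+2=f.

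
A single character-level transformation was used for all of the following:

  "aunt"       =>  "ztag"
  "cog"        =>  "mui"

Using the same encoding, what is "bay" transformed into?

The output letters match the input read backwards, each shifted +6: aunt reversed is tnua. The word is reversed, then every letter is shifted forward by 6.
On bay: reverse → yab; then shift: y+6=e, a+6=g, b+6=h.

egh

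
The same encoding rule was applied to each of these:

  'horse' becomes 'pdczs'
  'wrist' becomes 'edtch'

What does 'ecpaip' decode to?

expert

Two steps: reverse the string, then apply a Caesar shift of +11.
Undoing it on ecpaip: shift back: e−11=t, c−11=r, p−11=e, a−11=p, i−11=x, p−11=e → trepxe; then reverse → expert.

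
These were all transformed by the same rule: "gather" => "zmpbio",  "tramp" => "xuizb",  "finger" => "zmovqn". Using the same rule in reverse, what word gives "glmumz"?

remedy

The output letters match the input read backwards, each shifted +8: gather reversed is rehtag. The word is reversed, then every letter is shifted forward by 8.
Decoding glmumz: shift back: g−8=y, l−8=d, m−8=e, u−8=m, m−8=e, z−8=r → ydemer; then reverse → remedy.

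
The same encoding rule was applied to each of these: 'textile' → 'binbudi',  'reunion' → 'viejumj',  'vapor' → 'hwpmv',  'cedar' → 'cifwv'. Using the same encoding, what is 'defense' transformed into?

filijyi

Each letter's alphabet position (a=0..z=25) is mapped through 3·x+22 mod 26 — an affine cipher.
Applying it to defense: d(3)→3·3+22≡5=f; e(4)→3·4+22≡8=i; f(5)→3·5+22≡11=l; e(4)→3·4+22≡8=i; n(13)→3·13+22≡9=j; s(18)→3·18+22≡24=y; e(4)→3·4+22≡8=i (all mod 26).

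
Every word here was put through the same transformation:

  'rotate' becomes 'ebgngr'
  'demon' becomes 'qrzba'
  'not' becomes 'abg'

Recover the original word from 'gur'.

Compare letters: r→e is +13, o→b is +13, t→g is +13 — a constant shift. Each letter is shifted forward by 13 in the alphabet (a Caesar shift of +13).
Undoing it on gur: g−13=t, u−13=h, r−13=e.

the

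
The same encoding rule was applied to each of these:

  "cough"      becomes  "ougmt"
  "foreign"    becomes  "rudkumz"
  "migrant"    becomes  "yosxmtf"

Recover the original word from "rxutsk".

Shifts by position in cough: pos 0: c→o (+12), pos 1: o→u (+6), pos 2: u→g (+12), pos 3: g→m (+6) — repeating every 2. It's a Vigenère-style cipher with numeric key [12,6]: position i shifts by key[i mod 2].
Undoing it on rxutsk: r−12=f, x−6=r, u−12=i, t−6=n, s−12=g, k−6=e.

fringe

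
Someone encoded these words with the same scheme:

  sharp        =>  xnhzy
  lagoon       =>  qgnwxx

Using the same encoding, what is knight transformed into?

In sharp: s→x is +5, h→n is +6, a→h is +7, r→z is +8 — the shift increases by 1 each position. Each letter shifts forward by (position + 5), i.e. 5, 6, 7, … — the shift grows by one for each successive letter.
On knight: k+5=p, n+6=t, i+7=p, g+8=o, h+9=q, t+10=d.

ptpoqd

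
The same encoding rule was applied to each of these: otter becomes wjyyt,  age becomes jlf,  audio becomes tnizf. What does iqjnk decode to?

field

The output letters match the input read backwards, each shifted +5: otter reversed is retto. The word is reversed, then every letter is shifted forward by 5.
Reversing it on iqjnk: shift back: i−5=d, q−5=l, j−5=e, n−5=i, k−5=f → dleif; then reverse → field.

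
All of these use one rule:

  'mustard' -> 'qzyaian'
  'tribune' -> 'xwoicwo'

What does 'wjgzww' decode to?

season

In mustard: m→q is +4, u→z is +5, s→y is +6, t→a is +7 — the shift increases by 1 each position. Each letter shifts forward by (position + 4), i.e. 4, 5, 6, … — the shift grows by one for each successive letter.
Reversing it on wjgzww: w−4=s, j−5=e, g−6=a, z−7=s, w−8=o, w−9=n.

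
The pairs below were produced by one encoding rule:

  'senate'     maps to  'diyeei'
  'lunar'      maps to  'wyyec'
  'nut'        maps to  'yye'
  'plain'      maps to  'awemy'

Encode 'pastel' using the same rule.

aedeiw

The shift depends on letter class: consonant s→d is +11, but vowel e→i is +4. The rule splits by letter class: vowels +4, consonants +11.
For pastel: p(cons)+11=a, a(vowel)+4=e, s(cons)+11=d, t(cons)+11=e, e(vowel)+4=i, l(cons)+11=w.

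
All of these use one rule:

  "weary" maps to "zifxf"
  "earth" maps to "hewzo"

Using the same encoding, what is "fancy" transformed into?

iesif

Letter i (0-indexed) is shifted by i+3, so successive shifts are 3, 4, 5, ….
Applying it to fancy: f+3=i, a+4=e, n+5=s, c+6=i, y+7=f.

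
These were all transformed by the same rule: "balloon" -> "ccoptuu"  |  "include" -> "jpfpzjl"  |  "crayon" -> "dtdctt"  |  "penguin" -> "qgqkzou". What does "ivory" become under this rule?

jxrvd

In balloon: b→c is +1, a→c is +2, l→o is +3, l→p is +4 — the shift increases by 1 each position. The shift increases by 1 at each position, starting from +1: 1, 2, 3, ….
For ivory: i+1=j, v+2=x, o+3=r, r+4=v, y+5=d.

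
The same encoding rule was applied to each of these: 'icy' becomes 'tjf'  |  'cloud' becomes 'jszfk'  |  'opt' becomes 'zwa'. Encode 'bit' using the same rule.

The shift depends on letter class: consonant c→j is +7, but vowel i→t is +11. Two shifts are in play — +11 for a/e/i/o/u, +7 for every other letter.
On bit: b(cons)+7=i, i(vowel)+11=t, t(cons)+7=a.

ita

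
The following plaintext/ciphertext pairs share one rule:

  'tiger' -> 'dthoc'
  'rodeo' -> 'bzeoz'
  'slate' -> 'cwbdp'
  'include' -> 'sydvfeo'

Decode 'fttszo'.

vision

It's a Vigenère-style cipher with numeric key [10,11,1]: position i shifts by key[i mod 3].
Undoing it on fttszo: f−10=v, t−11=i, t−1=s, s−10=i, z−11=o, o−1=n.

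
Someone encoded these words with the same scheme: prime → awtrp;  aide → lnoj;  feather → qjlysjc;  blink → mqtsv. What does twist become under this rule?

ebtxe

Shifts by position in prime: pos 0: p→a (+11), pos 1: r→w (+5), pos 2: i→t (+11), pos 3: m→r (+5) — repeating every 2. A repeating key of period 2 is used — shifts +11, +5 over and over.
On twist: t+11=e, w+5=b, i+11=t, s+5=x, t+11=e.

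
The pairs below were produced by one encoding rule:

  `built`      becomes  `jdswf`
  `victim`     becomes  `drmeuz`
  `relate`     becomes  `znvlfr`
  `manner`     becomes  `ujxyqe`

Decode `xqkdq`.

phase

In built: b→j is +8, u→d is +9, i→s is +10, l→w is +11 — the shift increases by 1 each position. Letter i (0-indexed) is shifted by i+8, so successive shifts are 8, 9, 10, ….
Reversing it on xqkdq: x−8=p, q−9=h, k−10=a, d−11=s, q−12=e.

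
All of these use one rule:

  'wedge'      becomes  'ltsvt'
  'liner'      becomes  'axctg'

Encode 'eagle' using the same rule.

Compare letters: w→l is +15, e→t is +15, d→s is +15 — a constant shift. It's a constant shift of +15 (ROT15).
Applying it to eagle: e+15=t, a+15=p, g+15=v, l+15=a, e+15=t.

tpvat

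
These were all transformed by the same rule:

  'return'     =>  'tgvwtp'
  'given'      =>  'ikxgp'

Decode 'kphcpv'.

infant

This is a Caesar cipher with shift 2.
Reversing it on kphcpv: k−2=i, p−2=n, h−2=f, c−2=a, p−2=n, v−2=t.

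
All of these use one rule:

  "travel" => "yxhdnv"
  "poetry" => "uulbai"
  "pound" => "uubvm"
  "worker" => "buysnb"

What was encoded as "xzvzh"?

The shift increases by 1 at each position, starting from +5: 5, 6, 7, ….
Decoding xzvzh: x−5=s, z−6=t, v−7=o, z−8=r, h−9=y.

story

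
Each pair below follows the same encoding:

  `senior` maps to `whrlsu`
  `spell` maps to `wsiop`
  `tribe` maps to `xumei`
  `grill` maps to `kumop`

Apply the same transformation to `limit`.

Shifts by position in senior: pos 0: s→w (+4), pos 1: e→h (+3), pos 2: n→r (+4), pos 3: i→l (+3) — repeating every 2. It's a Vigenère-style cipher with numeric key [4,3]: position i shifts by key[i mod 2].
For limit: l+4=p, i+3=l, m+4=q, i+3=l, t+4=x.

plqlx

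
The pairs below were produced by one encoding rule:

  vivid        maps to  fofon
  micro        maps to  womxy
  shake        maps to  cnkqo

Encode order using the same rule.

yxnkb

The shifts repeat in a cycle of length 2: positions 0,1,… shift by +10, +6, then the pattern repeats.
For order: o+10=y, r+6=x, d+10=n, e+6=k, r+10=b.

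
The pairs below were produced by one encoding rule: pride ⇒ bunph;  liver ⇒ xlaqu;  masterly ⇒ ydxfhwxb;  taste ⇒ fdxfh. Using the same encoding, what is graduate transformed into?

A repeating key of period 3 is used — shifts +12, +3, +5 over and over.
Applying it to graduate: g+12=s, r+3=u, a+5=f, d+12=p, u+3=x, a+5=f, t+12=f, e+3=h.

sufpxffh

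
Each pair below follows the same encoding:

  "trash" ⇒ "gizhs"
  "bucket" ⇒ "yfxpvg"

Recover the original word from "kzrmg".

Each pair mirrors across the alphabet (t↔g, r↔i, a↔z): positions sum to 25. Each letter is replaced by its mirror in the alphabet: a↔z, b↔y, c↔x, and so on (the Atbash cipher).
Decoding kzrmg: k↔p, z↔a, r↔i, m↔n, g↔t.

paint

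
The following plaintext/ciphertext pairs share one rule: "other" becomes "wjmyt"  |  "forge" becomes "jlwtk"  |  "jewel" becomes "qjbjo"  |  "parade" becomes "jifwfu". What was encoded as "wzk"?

The output letters match the input read backwards, each shifted +5: other reversed is rehto. Two steps: reverse the string, then apply a Caesar shift of +5.
Reversing it on wzk: shift back: w−5=r, z−5=u, k−5=f → ruf; then reverse → fur.

fur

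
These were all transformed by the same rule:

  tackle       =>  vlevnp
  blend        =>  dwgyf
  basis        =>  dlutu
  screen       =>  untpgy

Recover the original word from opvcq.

Shifts by position in tackle: pos 0: t→v (+2), pos 1: a→l (+11), pos 2: c→e (+2), pos 3: k→v (+11) — repeating every 2. It's a Vigenère-style cipher with numeric key [2,11]: position i shifts by key[i mod 2].
Decoding opvcq: o−2=m, p−11=e, v−2=t, c−11=r, q−2=o.

metro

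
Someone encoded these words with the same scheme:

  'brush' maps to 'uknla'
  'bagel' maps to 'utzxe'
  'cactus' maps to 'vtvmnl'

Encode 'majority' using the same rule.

It's a constant shift of +19 (ROT19).
For majority: m+19=f, a+19=t, j+19=c, o+19=h, r+19=k, i+19=b, t+19=m, y+19=r.

ftchkbmr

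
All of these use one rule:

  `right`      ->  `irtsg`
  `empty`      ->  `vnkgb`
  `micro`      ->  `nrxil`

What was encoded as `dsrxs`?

Each pair mirrors across the alphabet (r↔i, i↔r, g↔t): positions sum to 25. This is the alphabet-reversal cipher (Atbash): a becomes z, b becomes y, etc.
Reversing it on dsrxs: d↔w, s↔h, r↔i, x↔c, s↔h.

which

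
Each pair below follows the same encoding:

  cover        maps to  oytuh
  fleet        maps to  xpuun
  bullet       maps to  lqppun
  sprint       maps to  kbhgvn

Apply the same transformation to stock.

knyom

This is an affine cipher: with a=0,…,z=25, each position x becomes (3x+8) mod 26.
On stock: s(18)→3·18+8≡10=k; t(19)→3·19+8≡13=n; o(14)→3·14+8≡24=y; c(2)→3·2+8≡14=o; k(10)→3·10+8≡12=m (all mod 26).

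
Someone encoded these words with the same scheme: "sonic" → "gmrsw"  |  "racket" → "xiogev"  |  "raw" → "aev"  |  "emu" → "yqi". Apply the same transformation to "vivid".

Two steps: reverse the string, then apply a Caesar shift of +4.
On vivid: reverse → diviv; then shift: d+4=h, i+4=m, v+4=z, i+4=m, v+4=z.

hmzmz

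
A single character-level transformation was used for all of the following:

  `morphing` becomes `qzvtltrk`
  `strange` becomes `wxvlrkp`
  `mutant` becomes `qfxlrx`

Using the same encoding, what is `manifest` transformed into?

qlrtjpwx

The shift depends on letter class: consonant m→q is +4, but vowel o→z is +11. The rule splits by letter class: vowels +11, consonants +4.
On manifest: m(cons)+4=q, a(vowel)+11=l, n(cons)+4=r, i(vowel)+11=t, f(cons)+4=j, e(vowel)+11=p, s(cons)+4=w, t(cons)+4=x.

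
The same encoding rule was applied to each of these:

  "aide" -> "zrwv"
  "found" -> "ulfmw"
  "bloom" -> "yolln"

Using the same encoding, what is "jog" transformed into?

Each letter is replaced by its mirror in the alphabet: a↔z, b↔y, c↔x, and so on (the Atbash cipher).
On jog: j↔q, o↔l, g↔t.

qlt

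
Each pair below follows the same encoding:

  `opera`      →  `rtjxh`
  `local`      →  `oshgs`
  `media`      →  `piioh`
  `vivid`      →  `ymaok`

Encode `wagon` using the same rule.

The shift increases by 1 at each position, starting from +3: 3, 4, 5, ….
For wagon: w+3=z, a+4=e, g+5=l, o+6=u, n+7=u.

zeluu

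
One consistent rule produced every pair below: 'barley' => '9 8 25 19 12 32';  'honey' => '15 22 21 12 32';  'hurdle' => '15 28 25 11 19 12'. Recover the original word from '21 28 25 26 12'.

nurse

b is letter #2 and maps to 9: an offset of 7. The number is (letter's place in the alphabet, a=1) + 7.
Undoing it on 21 28 25 26 12: 21→(21−7)÷1=14=n, 28→(28−7)÷1=21=u, 25→(25−7)÷1=18=r, 26→(26−7)÷1=19=s, 12→(12−7)÷1=5=e.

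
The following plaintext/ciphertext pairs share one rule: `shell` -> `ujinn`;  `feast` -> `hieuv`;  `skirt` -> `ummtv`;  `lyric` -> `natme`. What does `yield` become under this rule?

Vowels shift forward by 4 and consonants shift forward by 2.
On yield: y(cons)+2=a, i(vowel)+4=m, e(vowel)+4=i, l(cons)+2=n, d(cons)+2=f.

aminf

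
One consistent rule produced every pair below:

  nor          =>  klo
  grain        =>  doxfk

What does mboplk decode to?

Each letter is shifted forward by 23 in the alphabet (a Caesar shift of +23).
Decoding mboplk: m−23=p, b−23=e, o−23=r, p−23=s, l−23=o, k−23=n.

person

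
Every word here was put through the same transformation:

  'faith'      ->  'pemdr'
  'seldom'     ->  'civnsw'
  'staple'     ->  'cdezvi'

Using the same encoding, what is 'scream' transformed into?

cmbiew

The shift depends on letter class: consonant f→p is +10, but vowel a→e is +4. Vowels shift forward by 4 and consonants shift forward by 10.
Applying it to scream: s(cons)+10=c, c(cons)+10=m, r(cons)+10=b, e(vowel)+4=i, a(vowel)+4=e, m(cons)+10=w.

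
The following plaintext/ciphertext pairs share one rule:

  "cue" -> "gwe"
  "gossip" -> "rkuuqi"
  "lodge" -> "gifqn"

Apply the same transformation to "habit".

vkdcj

The output letters match the input read backwards, each shifted +2: cue reversed is euc. Two steps: reverse the string, then apply a Caesar shift of +2.
Applying it to habit: reverse → tibah; then shift: t+2=v, i+2=k, b+2=d, a+2=c, h+2=j.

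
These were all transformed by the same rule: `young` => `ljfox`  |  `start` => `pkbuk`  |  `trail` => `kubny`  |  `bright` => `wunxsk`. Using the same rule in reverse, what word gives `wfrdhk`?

bucket

y(24)→l(11) and o(14)→j(9) fit y≡21x+1 (mod 26); the inverse of 21 mod 26 is 5. Treating letters as 0–25, the rule is x ↦ 21x + 1 (mod 26).
Reversing it on wfrdhk: w(22)→5·(22−1)≡1=b; f(5)→5·(5−1)≡20=u; r(17)→5·(17−1)≡2=c; d(3)→5·(3−1)≡10=k; h(7)→5·(7−1)≡4=e; k(10)→5·(10−1)≡19=t (all mod 26).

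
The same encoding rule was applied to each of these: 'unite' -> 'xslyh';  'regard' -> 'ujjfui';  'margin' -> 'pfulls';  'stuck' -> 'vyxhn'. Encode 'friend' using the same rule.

iwljqi

Shifts by position in unite: pos 0: u→x (+3), pos 1: n→s (+5), pos 2: i→l (+3), pos 3: t→y (+5) — repeating every 2. It's a Vigenère-style cipher with numeric key [3,5]: position i shifts by key[i mod 2].
For friend: f+3=i, r+5=w, i+3=l, e+5=j, n+3=q, d+5=i.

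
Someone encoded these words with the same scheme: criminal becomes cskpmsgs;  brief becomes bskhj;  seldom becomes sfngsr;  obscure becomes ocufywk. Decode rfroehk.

In criminal: c→c is +0, r→s is +1, i→k is +2, m→p is +3 — the shift increases by 1 each position. Each letter shifts forward by its position index (0, 1, 2, …) — the shift grows by one for each successive letter.
Reversing it on rfroehk: r−0=r, f−1=e, r−2=p, o−3=l, e−4=a, h−5=c, k−6=e.

replace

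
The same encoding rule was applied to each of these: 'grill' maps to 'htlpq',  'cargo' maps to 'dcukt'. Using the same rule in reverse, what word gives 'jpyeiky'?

In grill: g→h is +1, r→t is +2, i→l is +3, l→p is +4 — the shift increases by 1 each position. Letter i (0-indexed) is shifted by i+1, so successive shifts are 1, 2, 3, ….
Decoding jpyeiky: j−1=i, p−2=n, y−3=v, e−4=a, i−5=d, k−6=e, y−7=r.

invader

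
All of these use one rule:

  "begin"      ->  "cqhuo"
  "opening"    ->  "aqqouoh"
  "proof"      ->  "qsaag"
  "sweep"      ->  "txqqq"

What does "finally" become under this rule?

The shift depends on letter class: consonant b→c is +1, but vowel e→q is +12. Vowels shift forward by 12 and consonants shift forward by 1.
For finally: f(cons)+1=g, i(vowel)+12=u, n(cons)+1=o, a(vowel)+12=m, l(cons)+1=m, l(cons)+1=m, y(cons)+1=z.

guommmz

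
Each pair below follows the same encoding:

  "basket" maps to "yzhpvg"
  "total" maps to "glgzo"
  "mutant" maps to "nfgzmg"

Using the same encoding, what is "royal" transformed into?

Each pair mirrors across the alphabet (b↔y, a↔z, s↔h): positions sum to 25. This is the alphabet-reversal cipher (Atbash): a becomes z, b becomes y, etc.
For royal: r↔i, o↔l, y↔b, a↔z, l↔o.

ilbzo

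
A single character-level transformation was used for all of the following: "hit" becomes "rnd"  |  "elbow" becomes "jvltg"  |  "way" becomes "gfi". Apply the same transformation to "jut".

The rule splits by letter class: vowels +5, consonants +10.
For jut: j(cons)+10=t, u(vowel)+5=z, t(cons)+10=d.

tzd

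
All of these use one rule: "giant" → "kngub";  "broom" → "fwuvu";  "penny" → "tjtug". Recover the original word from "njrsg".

jelly

In giant: g→k is +4, i→n is +5, a→g is +6, n→u is +7 — the shift increases by 1 each position. Each letter shifts forward by (position + 4), i.e. 4, 5, 6, … — the shift grows by one for each successive letter.
Decoding njrsg: n−4=j, j−5=e, r−6=l, s−7=l, g−8=y.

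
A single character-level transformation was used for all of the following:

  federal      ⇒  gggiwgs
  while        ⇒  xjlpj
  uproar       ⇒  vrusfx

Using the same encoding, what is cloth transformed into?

In federal: f→g is +1, e→g is +2, d→g is +3, e→i is +4 — the shift increases by 1 each position. Letter i (0-indexed) is shifted by i+1, so successive shifts are 1, 2, 3, ….
For cloth: c+1=d, l+2=n, o+3=r, t+4=x, h+5=m.

dnrxm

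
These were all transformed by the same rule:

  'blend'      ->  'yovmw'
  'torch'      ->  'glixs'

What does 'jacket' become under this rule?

qzxpvg

Each pair mirrors across the alphabet (b↔y, l↔o, e↔v): positions sum to 25. This is the alphabet-reversal cipher (Atbash): a becomes z, b becomes y, etc.
For jacket: j↔q, a↔z, c↔x, k↔p, e↔v, t↔g.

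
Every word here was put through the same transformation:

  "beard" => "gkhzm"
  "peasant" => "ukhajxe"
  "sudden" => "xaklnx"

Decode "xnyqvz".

shrimp

The shift increases by 1 at each position, starting from +5: 5, 6, 7, ….
Reversing it on xnyqvz: x−5=s, n−6=h, y−7=r, q−8=i, v−9=m, z−10=p.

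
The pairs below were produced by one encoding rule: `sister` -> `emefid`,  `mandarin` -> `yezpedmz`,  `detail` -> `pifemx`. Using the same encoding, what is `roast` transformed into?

The shift depends on letter class: consonant s→e is +12, but vowel i→m is +4. The rule splits by letter class: vowels +4, consonants +12.
For roast: r(cons)+12=d, o(vowel)+4=s, a(vowel)+4=e, s(cons)+12=e, t(cons)+12=f.

dseef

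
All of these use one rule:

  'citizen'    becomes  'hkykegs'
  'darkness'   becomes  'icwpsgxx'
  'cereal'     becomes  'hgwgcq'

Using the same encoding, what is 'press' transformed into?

The shift depends on letter class: consonant c→h is +5, but vowel i→k is +2. Two shifts are in play — +2 for a/e/i/o/u, +5 for every other letter.
On press: p(cons)+5=u, r(cons)+5=w, e(vowel)+2=g, s(cons)+5=x, s(cons)+5=x.

uwgxx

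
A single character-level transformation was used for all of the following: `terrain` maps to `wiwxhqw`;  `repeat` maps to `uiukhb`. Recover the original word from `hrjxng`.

In terrain: t→w is +3, e→i is +4, r→w is +5, r→x is +6 — the shift increases by 1 each position. Letter i (0-indexed) is shifted by i+3, so successive shifts are 3, 4, 5, ….
Decoding hrjxng: h−3=e, r−4=n, j−5=e, x−6=r, n−7=g, g−8=y.

energy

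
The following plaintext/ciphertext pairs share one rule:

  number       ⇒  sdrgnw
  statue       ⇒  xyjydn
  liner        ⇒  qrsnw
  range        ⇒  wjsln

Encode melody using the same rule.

rnqxid

Vowels shift forward by 9 and consonants shift forward by 5.
For melody: m(cons)+5=r, e(vowel)+9=n, l(cons)+5=q, o(vowel)+9=x, d(cons)+5=i, y(cons)+5=d.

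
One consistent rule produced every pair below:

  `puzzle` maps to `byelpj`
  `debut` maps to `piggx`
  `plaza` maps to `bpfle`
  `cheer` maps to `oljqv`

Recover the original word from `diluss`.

region

Shifts by position in puzzle: pos 0: p→b (+12), pos 1: u→y (+4), pos 2: z→e (+5), pos 3: z→l (+12), pos 4: l→p (+4), pos 5: e→j (+5) — repeating every 3. The shifts repeat in a cycle of length 3: positions 0,1,… shift by +12, +4, +5, then the pattern repeats.
Reversing it on diluss: d−12=r, i−4=e, l−5=g, u−12=i, s−4=o, s−5=n.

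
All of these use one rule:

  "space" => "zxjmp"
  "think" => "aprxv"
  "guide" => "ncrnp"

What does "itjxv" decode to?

In space: s→z is +7, p→x is +8, a→j is +9, c→m is +10 — the shift increases by 1 each position. The shift increases by 1 at each position, starting from +7: 7, 8, 9, ….
Undoing it on itjxv: i−7=b, t−8=l, j−9=a, x−10=n, v−11=k.

blank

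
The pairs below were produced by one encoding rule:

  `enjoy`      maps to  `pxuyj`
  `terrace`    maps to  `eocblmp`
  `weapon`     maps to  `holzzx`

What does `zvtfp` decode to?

Shifts by position in enjoy: pos 0: e→p (+11), pos 1: n→x (+10), pos 2: j→u (+11), pos 3: o→y (+10) — repeating every 2. The shifts repeat in a cycle of length 2: positions 0,1,… shift by +11, +10, then the pattern repeats.
Reversing it on zvtfp: z−11=o, v−10=l, t−11=i, f−10=v, p−11=e.

olive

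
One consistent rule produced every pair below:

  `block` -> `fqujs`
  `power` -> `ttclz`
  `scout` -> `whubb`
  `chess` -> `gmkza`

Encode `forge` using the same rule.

jtxnm

The shift increases by 1 at each position, starting from +4: 4, 5, 6, ….
On forge: f+4=j, o+5=t, r+6=x, g+7=n, e+8=m.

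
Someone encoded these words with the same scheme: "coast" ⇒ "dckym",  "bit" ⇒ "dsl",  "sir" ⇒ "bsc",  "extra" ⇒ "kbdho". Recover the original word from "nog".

wed

The output letters match the input read backwards, each shifted +10: coast reversed is tsaoc. Read the word backwards and shift each letter +10.
Undoing it on nog: shift back: n−10=d, o−10=e, g−10=w → dew; then reverse → wed.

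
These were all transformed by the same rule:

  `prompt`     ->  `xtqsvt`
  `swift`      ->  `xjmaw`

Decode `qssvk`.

groom

Two steps: reverse the string, then apply a Caesar shift of +4.
Reversing it on qssvk: shift back: q−4=m, s−4=o, s−4=o, v−4=r, k−4=g → moorg; then reverse → groom.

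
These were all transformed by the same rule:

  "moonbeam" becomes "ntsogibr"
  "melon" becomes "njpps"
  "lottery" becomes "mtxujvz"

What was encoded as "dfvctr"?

Shifts by position in moonbeam: pos 0: m→n (+1), pos 1: o→t (+5), pos 2: o→s (+4), pos 3: n→o (+1), pos 4: b→g (+5), pos 5: e→i (+4) — repeating every 3. A repeating key of period 3 is used — shifts +1, +5, +4 over and over.
Decoding dfvctr: d−1=c, f−5=a, v−4=r, c−1=b, t−5=o, r−4=n.

carbon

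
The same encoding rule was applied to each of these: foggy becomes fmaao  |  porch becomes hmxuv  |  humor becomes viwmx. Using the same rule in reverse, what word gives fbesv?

flash

f(5)→f(5) and o(14)→m(12) fit y≡21x+4 (mod 26); the inverse of 21 mod 26 is 5. Each letter's alphabet position (a=0..z=25) is mapped through 21·x+4 mod 26 — an affine cipher.
Decoding fbesv: f(5)→5·(5−4)≡5=f; b(1)→5·(1−4)≡11=l; e(4)→5·(4−4)≡0=a; s(18)→5·(18−4)≡18=s; v(21)→5·(21−4)≡7=h (all mod 26).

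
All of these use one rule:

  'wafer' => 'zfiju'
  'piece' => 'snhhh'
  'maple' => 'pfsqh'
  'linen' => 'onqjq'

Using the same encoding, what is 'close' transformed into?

fqrxh

Shifts by position in wafer: pos 0: w→z (+3), pos 1: a→f (+5), pos 2: f→i (+3), pos 3: e→j (+5) — repeating every 2. The shifts repeat in a cycle of length 2: positions 0,1,… shift by +3, +5, then the pattern repeats.
On close: c+3=f, l+5=q, o+3=r, s+5=x, e+3=h.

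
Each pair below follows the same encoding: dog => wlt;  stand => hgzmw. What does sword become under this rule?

hdliw

Each pair mirrors across the alphabet (d↔w, o↔l, g↔t): positions sum to 25. This is the alphabet-reversal cipher (Atbash): a becomes z, b becomes y, etc.
On sword: s↔h, w↔d, o↔l, r↔i, d↔w.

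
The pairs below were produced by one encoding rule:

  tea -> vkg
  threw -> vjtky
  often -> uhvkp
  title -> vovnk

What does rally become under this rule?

tgnna

The shift depends on letter class: consonant t→v is +2, but vowel e→k is +6. The rule splits by letter class: vowels +6, consonants +2.
On rally: r(cons)+2=t, a(vowel)+6=g, l(cons)+2=n, l(cons)+2=n, y(cons)+2=a.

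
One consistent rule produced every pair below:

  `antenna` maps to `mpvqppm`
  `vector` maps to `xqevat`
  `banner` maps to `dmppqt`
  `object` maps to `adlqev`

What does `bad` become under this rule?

The shift depends on letter class: consonant n→p is +2, but vowel a→m is +12. The rule splits by letter class: vowels +12, consonants +2.
For bad: b(cons)+2=d, a(vowel)+12=m, d(cons)+2=f.

dmf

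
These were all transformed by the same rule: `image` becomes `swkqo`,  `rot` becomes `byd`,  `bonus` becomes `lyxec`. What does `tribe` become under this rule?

dbslo

Compare letters: i→s is +10, m→w is +10, a→k is +10 — a constant shift. Each letter is shifted forward by 10 in the alphabet (a Caesar shift of +10).
On tribe: t+10=d, r+10=b, i+10=s, b+10=l, e+10=o.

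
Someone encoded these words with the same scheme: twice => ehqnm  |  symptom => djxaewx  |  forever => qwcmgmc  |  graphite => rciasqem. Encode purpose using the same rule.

The shift depends on letter class: consonant t→e is +11, but vowel i→q is +8. Vowels shift forward by 8 and consonants shift forward by 11.
Applying it to purpose: p(cons)+11=a, u(vowel)+8=c, r(cons)+11=c, p(cons)+11=a, o(vowel)+8=w, s(cons)+11=d, e(vowel)+8=m.

accawdm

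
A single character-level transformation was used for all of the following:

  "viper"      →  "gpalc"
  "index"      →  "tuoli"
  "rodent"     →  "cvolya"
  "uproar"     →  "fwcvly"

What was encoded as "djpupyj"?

Shifts by position in viper: pos 0: v→g (+11), pos 1: i→p (+7), pos 2: p→a (+11), pos 3: e→l (+7) — repeating every 2. A repeating key of period 2 is used — shifts +11, +7 over and over.
Undoing it on djpupyj: d−11=s, j−7=c, p−11=e, u−7=n, p−11=e, y−7=r, j−11=y.

scenery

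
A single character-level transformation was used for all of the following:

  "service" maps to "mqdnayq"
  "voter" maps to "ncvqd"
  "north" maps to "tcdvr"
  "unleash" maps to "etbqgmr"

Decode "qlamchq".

This is an affine cipher: with a=0,…,z=25, each position x becomes (9x+6) mod 26.
Undoing it on qlamchq: q(16)→3·(16−6)≡4=e; l(11)→3·(11−6)≡15=p; a(0)→3·(0−6)≡8=i; m(12)→3·(12−6)≡18=s; c(2)→3·(2−6)≡14=o; h(7)→3·(7−6)≡3=d; q(16)→3·(16−6)≡4=e (all mod 26).

episode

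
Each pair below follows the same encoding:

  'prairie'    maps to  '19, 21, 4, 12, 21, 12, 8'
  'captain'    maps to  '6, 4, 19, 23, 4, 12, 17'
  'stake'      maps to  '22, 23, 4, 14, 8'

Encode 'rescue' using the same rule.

21, 8, 22, 6, 24, 8

p is letter #16 and maps to 19: an offset of 3. Each letter is replaced by its alphabet position (a=1..z=26) + 3.
Applying it to rescue: r=18→21, e=5→8, s=19→22, c=3→6, u=21→24, e=5→8.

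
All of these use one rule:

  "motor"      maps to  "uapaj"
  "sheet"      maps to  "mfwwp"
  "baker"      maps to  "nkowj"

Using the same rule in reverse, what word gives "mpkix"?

stain

m(12)→u(20) and o(14)→a(0) fit y≡3x+10 (mod 26); the inverse of 3 mod 26 is 9. This is an affine cipher: with a=0,…,z=25, each position x becomes (3x+10) mod 26.
Decoding mpkix: m(12)→9·(12−10)≡18=s; p(15)→9·(15−10)≡19=t; k(10)→9·(10−10)≡0=a; i(8)→9·(8−10)≡8=i; x(23)→9·(23−10)≡13=n (all mod 26).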